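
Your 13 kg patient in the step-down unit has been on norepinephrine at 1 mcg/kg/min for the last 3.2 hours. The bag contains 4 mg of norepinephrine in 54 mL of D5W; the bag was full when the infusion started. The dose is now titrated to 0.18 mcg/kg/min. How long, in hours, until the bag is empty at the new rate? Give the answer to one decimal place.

Initial rate:
Dose = 1 mcg/kg/min × 13 kg = 13 mcg/min
13 mcg/min × 60 min/hr = 780 mcg/hr
Concentration = 4 mg ÷ 54 mL = 0.07407407 mg/mL = 74.07407 mcg/mL
Rate = 780 mcg/hr ÷ 74.07407 mcg/mL = 10.53 mL/hr
Volume infused so far = 10.53 mL/hr × 3.2 hr = 33.696 mL
Volume remaining = 54 − 33.696 = 20.304 mL
New rate:
Dose = 0.18 mcg/kg/min × 13 kg = 2.34 mcg/min
2.34 mcg/min × 60 min/hr = 140.4 mcg/hr
Rate = 140.4 mcg/hr ÷ 74.07407 mcg/mL = 1.8954 mL/hr
Time remaining = 20.304 mL ÷ 1.8954 mL/hr = 10.71225 hr

10.7 hours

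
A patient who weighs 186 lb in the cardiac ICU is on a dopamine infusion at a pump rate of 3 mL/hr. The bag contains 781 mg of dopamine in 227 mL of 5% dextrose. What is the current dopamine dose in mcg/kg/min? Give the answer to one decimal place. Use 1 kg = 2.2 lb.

Weight = 186 lb ÷ 2.2 lb/kg = 84.54545 kg
Concentration = 781 mg ÷ 227 mL = 3.440529 mg/mL = 3440.529 mcg/mL
Drug rate = 3 mL/hr × 3440.529 mcg/mL = 10321.59 mcg/hr
10321.59 mcg/hr ÷ 60 min/hr = 172.0264 mcg/min
172.0264 mcg/min ÷ 84.54545 kg = 2.034721 mcg/kg/min

2.0 mcg/kg/min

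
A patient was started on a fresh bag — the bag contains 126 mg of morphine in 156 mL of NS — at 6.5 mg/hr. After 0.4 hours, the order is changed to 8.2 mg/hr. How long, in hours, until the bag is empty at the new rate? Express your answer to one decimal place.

Initial rate:
Concentration = 126 mg ÷ 156 mL = 0.8076923 mg/mL
Rate = 6.5 mg/hr ÷ 0.8076923 mg/mL = 8.047619 mL/hr
Volume infused so far = 8.047619 mL/hr × 0.4 hr = 3.219048 mL
Volume remaining = 156 − 3.219048 = 152.781 mL
New rate:
Rate = 8.2 mg/hr ÷ 0.8076923 mg/mL = 10.15238 mL/hr
Time remaining = 152.781 mL ÷ 10.15238 mL/hr = 15.04878 hr

15.0 hours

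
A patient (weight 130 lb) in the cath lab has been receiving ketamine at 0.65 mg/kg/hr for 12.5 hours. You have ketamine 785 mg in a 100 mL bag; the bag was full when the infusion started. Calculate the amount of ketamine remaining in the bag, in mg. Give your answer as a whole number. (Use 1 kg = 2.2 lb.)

Weight = 130 lb ÷ 2.2 lb/kg = 59.09091 kg
Dose = 0.65 mg/kg/hr × 59.09091 kg = 38.40909 mg/hr
Concentration = 785 mg ÷ 100 mL = 7.85 mg/mL
Rate = 38.40909 mg/hr ÷ 7.85 mg/mL = 4.892878 mL/hr
Volume infused = 4.892878 mL/hr × 12.5 hr = 61.16097 mL
Volume remaining = 100 − 61.16097 = 38.83903 mL
Drug remaining = 38.83903 mL × 7.85 mg/mL = 304.8864 mg

305 mg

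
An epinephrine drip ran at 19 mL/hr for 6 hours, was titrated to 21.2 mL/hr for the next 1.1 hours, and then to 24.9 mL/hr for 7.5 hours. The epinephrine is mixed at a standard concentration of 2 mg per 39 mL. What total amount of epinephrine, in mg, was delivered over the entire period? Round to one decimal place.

Concentration = 2 mg ÷ 39 mL = 0.05128205 mg/mL
Stage 1: 19 mL/hr × 6 hr = 114 mL → 114 mL × 0.05128205 mg/mL = 5.846154 mg
Stage 2: 21.2 mL/hr × 1.1 hr = 23.32 mL → 23.32 mL × 0.05128205 mg/mL = 1.195897 mg
Stage 3: 24.9 mL/hr × 7.5 hr = 186.75 mL → 186.75 mL × 0.05128205 mg/mL = 9.576923 mg
Total = 5.846154 + 1.195897 + 9.576923 = 16.61897 mg

16.6 mg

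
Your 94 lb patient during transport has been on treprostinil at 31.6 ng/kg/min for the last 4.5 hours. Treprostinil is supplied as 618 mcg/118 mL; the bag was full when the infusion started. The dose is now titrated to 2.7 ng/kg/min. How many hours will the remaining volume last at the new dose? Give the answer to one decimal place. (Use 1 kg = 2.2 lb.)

36.6 hours

Initial rate:
Weight = 94 lb ÷ 2.2 lb/kg = 42.72727 kg
Dose = 31.6 ng/kg/min × 42.72727 kg = 1350.182 ng/min
1350.182 ng/min × 60 min/hr = 81010.91 ng/hr
Concentration = 618 mcg ÷ 118 mL = 5.237288 mcg/mL = 5237.288 ng/mL
Rate = 81010.91 ng/hr ÷ 5237.288 ng/mL = 15.4681 mL/hr
Volume infused so far = 15.4681 mL/hr × 4.5 hr = 69.60646 mL
Volume remaining = 118 − 69.60646 = 48.39354 mL
New rate:
Dose = 2.7 ng/kg/min × 42.72727 kg = 115.3636 ng/min
115.3636 ng/min × 60 min/hr = 6921.818 ng/hr
Rate = 6921.818 ng/hr ÷ 5237.288 ng/mL = 1.321642 mL/hr
Time remaining = 48.39354 mL ÷ 1.321642 mL/hr = 36.61623 hr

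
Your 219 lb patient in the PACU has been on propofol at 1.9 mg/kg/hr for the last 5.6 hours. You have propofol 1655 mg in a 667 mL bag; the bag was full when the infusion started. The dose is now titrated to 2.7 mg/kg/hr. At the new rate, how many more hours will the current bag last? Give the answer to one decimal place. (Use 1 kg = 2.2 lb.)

2.2 hours

Initial rate:
Weight = 219 lb ÷ 2.2 lb/kg = 99.54545 kg
Dose = 1.9 mg/kg/hr × 99.54545 kg = 189.1364 mg/hr
Concentration = 1655 mg ÷ 667 mL = 2.481259 mg/mL
Rate = 189.1364 mg/hr ÷ 2.481259 mg/mL = 76.22595 mL/hr
Volume infused so far = 76.22595 mL/hr × 5.6 hr = 426.8653 mL
Volume remaining = 667 − 426.8653 = 240.1347 mL
New rate:
Dose = 2.7 mg/kg/hr × 99.54545 kg = 268.7727 mg/hr
Rate = 268.7727 mg/hr ÷ 2.481259 mg/mL = 108.3211 mL/hr
Time remaining = 240.1347 mL ÷ 108.3211 mL/hr = 2.216878 hr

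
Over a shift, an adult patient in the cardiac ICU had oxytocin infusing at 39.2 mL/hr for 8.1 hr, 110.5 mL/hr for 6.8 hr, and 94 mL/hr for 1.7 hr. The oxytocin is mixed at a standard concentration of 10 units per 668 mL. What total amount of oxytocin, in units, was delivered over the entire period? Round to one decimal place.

18.4 units

Concentration = 10 units ÷ 668 mL = 0.01497006 units/mL
Stage 1: 39.2 mL/hr × 8.1 hr = 317.52 mL → 317.52 mL × 0.01497006 units/mL = 4.753293 units
Stage 2: 110.5 mL/hr × 6.8 hr = 751.4 mL → 751.4 mL × 0.01497006 units/mL = 11.2485 units
Stage 3: 94 mL/hr × 1.7 hr = 159.8 mL → 159.8 mL × 0.01497006 units/mL = 2.392216 units
Total = 4.753293 + 11.2485 + 2.392216 = 18.39401 units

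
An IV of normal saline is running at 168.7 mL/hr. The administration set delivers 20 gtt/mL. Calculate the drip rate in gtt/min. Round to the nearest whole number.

56 gtt/min

168.7 mL/hr ÷ 60 min/hr = 2.811667 mL/min
2.811667 mL/min × 20 gtt/mL = 56.23333 gtt/min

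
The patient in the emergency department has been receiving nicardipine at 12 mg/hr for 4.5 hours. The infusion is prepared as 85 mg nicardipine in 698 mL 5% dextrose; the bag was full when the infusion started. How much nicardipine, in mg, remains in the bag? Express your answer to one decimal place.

Concentration = 85 mg ÷ 698 mL = 0.1217765 mg/mL
Rate = 12 mg/hr ÷ 0.1217765 mg/mL = 98.54118 mL/hr
Volume infused = 98.54118 mL/hr × 4.5 hr = 443.4353 mL
Volume remaining = 698 − 443.4353 = 254.5647 mL
Drug remaining = 254.5647 mL × 0.1217765 mg/mL = 31 mg

31.0 mg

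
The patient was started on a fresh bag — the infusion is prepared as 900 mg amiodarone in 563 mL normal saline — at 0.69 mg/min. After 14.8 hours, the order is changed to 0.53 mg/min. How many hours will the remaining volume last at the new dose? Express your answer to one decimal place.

9.0 hours

Initial rate:
0.69 mg/min × 60 min/hr = 41.4 mg/hr
Concentration = 900 mg ÷ 563 mL = 1.598579 mg/mL
Rate = 41.4 mg/hr ÷ 1.598579 mg/mL = 25.898 mL/hr
Volume infused so far = 25.898 mL/hr × 14.8 hr = 383.2904 mL
Volume remaining = 563 − 383.2904 = 179.7096 mL
New rate:
0.53 mg/min × 60 min/hr = 31.8 mg/hr
Rate = 31.8 mg/hr ÷ 1.598579 mg/mL = 19.89267 mL/hr
Time remaining = 179.7096 mL ÷ 19.89267 mL/hr = 9.033962 hr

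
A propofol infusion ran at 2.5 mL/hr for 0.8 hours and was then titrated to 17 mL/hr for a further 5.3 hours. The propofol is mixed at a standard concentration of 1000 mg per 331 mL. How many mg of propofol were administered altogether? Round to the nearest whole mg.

Concentration = 1000 mg ÷ 331 mL = 3.021148 mg/mL
Stage 1: 2.5 mL/hr × 0.8 hr = 2 mL → 2 mL × 3.021148 mg/mL = 6.042296 mg
Stage 2: 17 mL/hr × 5.3 hr = 90.1 mL → 90.1 mL × 3.021148 mg/mL = 272.2054 mg
Total = 6.042296 + 272.2054 = 278.2477 mg

278 mg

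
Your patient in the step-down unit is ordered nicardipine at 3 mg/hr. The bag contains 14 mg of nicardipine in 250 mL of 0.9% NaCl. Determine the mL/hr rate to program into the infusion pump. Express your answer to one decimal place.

Concentration = 14 mg ÷ 250 mL = 0.056 mg/mL
Rate = 3 mg/hr ÷ 0.056 mg/mL = 53.57143 mL/hr

53.6 mL/hr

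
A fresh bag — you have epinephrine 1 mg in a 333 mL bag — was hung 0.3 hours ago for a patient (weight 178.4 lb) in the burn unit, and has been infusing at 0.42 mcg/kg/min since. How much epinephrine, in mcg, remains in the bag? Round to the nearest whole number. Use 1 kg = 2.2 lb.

387 mcg

Weight = 178.4 lb ÷ 2.2 lb/kg = 81.09091 kg
Dose = 0.42 mcg/kg/min × 81.09091 kg = 34.05818 mcg/min
34.05818 mcg/min × 60 min/hr = 2043.491 mcg/hr
Concentration = 1 mg ÷ 333 mL = 0.003003003 mg/mL = 3.003003 mcg/mL
Rate = 2043.491 mcg/hr ÷ 3.003003 mcg/mL = 680.4825 mL/hr
Volume infused = 680.4825 mL/hr × 0.3 hr = 204.1447 mL
Volume remaining = 333 − 204.1447 = 128.8553 mL
Drug remaining = 128.8553 mL × 3.003003 mcg/mL = 386.9527 mcg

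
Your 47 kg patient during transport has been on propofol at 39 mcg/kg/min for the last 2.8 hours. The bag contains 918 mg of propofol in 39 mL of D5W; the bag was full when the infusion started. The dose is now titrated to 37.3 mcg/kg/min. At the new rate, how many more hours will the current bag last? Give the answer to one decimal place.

Initial rate:
Dose = 39 mcg/kg/min × 47 kg = 1833 mcg/min
1833 mcg/min × 60 min/hr = 109980 mcg/hr
Concentration = 918 mg ÷ 39 mL = 23.53846 mg/mL = 23538.46 mcg/mL
Rate = 109980 mcg/hr ÷ 23538.46 mcg/mL = 4.672353 mL/hr
Volume infused so far = 4.672353 mL/hr × 2.8 hr = 13.08259 mL
Volume remaining = 39 − 13.08259 = 25.91741 mL
New rate:
Dose = 37.3 mcg/kg/min × 47 kg = 1753.1 mcg/min
1753.1 mcg/min × 60 min/hr = 105186 mcg/hr
Rate = 105186 mcg/hr ÷ 23538.46 mcg/mL = 4.468686 mL/hr
Time remaining = 25.91741 mL ÷ 4.468686 mL/hr = 5.799783 hr

5.8 hours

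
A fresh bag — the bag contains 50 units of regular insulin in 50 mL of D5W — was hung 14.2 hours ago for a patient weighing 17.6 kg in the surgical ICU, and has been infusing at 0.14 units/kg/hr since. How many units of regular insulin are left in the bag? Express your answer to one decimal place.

15.0 units

Dose = 0.14 units/kg/hr × 17.6 kg = 2.464 units/hr
Concentration = 50 units ÷ 50 mL = 1 units/mL
Rate = 2.464 units/hr ÷ 1 units/mL = 2.464 mL/hr
Volume infused = 2.464 mL/hr × 14.2 hr = 34.9888 mL
Volume remaining = 50 − 34.9888 = 15.0112 mL
Drug remaining = 15.0112 mL × 1 units/mL = 15.0112 units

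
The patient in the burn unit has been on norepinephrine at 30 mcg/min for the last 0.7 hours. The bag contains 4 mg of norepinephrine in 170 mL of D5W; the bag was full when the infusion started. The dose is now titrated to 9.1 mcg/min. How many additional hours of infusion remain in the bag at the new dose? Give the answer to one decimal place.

5.0 hours

Initial rate:
30 mcg/min × 60 min/hr = 1800 mcg/hr
Concentration = 4 mg ÷ 170 mL = 0.02352941 mg/mL = 23.52941 mcg/mL
Rate = 1800 mcg/hr ÷ 23.52941 mcg/mL = 76.5 mL/hr
Volume infused so far = 76.5 mL/hr × 0.7 hr = 53.55 mL
Volume remaining = 170 − 53.55 = 116.45 mL
New rate:
9.1 mcg/min × 60 min/hr = 546 mcg/hr
Rate = 546 mcg/hr ÷ 23.52941 mcg/mL = 23.205 mL/hr
Time remaining = 116.45 mL ÷ 23.205 mL/hr = 5.018315 hr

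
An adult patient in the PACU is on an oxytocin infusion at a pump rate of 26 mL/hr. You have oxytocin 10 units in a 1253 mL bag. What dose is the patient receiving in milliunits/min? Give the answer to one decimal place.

3.5 milliunits/min

Concentration = 10 units ÷ 1253 mL = 0.007980846 units/mL = 7.980846 milliunits/mL
Drug rate = 26 mL/hr × 7.980846 milliunits/mL = 207.502 milliunits/hr
207.502 milliunits/hr ÷ 60 min/hr = 3.458367 milliunits/min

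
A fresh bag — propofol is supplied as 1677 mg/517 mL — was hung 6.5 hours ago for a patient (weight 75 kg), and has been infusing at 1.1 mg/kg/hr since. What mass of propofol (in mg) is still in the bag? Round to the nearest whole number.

1141 mg

Dose = 1.1 mg/kg/hr × 75 kg = 82.5 mg/hr
Concentration = 1677 mg ÷ 517 mL = 3.243714 mg/mL
Rate = 82.5 mg/hr ÷ 3.243714 mg/mL = 25.43381 mL/hr
Volume infused = 25.43381 mL/hr × 6.5 hr = 165.3198 mL
Volume remaining = 517 − 165.3198 = 351.6802 mL
Drug remaining = 351.6802 mL × 3.243714 mg/mL = 1140.75 mg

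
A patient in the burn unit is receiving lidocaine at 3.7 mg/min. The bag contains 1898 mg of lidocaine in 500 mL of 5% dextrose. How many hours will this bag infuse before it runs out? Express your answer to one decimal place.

3.7 mg/min × 60 min/hr = 222 mg/hr
Concentration = 1898 mg ÷ 500 mL = 3.796 mg/mL
Rate = 222 mg/hr ÷ 3.796 mg/mL = 58.48261 mL/hr
Duration = 500 mL ÷ 58.48261 mL/hr = 8.54955 hr

8.5 hours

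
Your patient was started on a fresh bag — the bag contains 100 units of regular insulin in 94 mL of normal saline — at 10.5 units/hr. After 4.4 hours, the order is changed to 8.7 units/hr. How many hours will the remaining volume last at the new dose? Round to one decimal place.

6.2 hours

Initial rate:
Concentration = 100 units ÷ 94 mL = 1.06383 units/mL
Rate = 10.5 units/hr ÷ 1.06383 units/mL = 9.87 mL/hr
Volume infused so far = 9.87 mL/hr × 4.4 hr = 43.428 mL
Volume remaining = 94 − 43.428 = 50.572 mL
New rate:
Rate = 8.7 units/hr ÷ 1.06383 units/mL = 8.178 mL/hr
Time remaining = 50.572 mL ÷ 8.178 mL/hr = 6.183908 hr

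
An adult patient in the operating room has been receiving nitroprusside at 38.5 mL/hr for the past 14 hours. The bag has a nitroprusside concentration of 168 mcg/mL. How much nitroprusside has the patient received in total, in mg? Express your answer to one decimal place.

90.6 mg

Drug rate = 38.5 mL/hr × 168 mcg/mL = 6468 mcg/hr
Total = 6468 mcg/hr × 14 hr = 90552 mcg = 90.552 mg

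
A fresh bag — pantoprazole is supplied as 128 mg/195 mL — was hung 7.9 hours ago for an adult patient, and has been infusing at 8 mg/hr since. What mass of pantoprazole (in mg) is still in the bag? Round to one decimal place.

Concentration = 128 mg ÷ 195 mL = 0.6564103 mg/mL
Rate = 8 mg/hr ÷ 0.6564103 mg/mL = 12.1875 mL/hr
Volume infused = 12.1875 mL/hr × 7.9 hr = 96.28125 mL
Volume remaining = 195 − 96.28125 = 98.71875 mL
Drug remaining = 98.71875 mL × 0.6564103 mg/mL = 64.8 mg

64.8 mg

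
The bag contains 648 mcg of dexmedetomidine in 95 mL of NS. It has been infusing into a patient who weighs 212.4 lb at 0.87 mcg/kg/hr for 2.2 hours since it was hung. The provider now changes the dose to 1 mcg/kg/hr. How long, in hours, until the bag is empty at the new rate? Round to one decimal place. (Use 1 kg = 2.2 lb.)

Initial rate:
Weight = 212.4 lb ÷ 2.2 lb/kg = 96.54545 kg
Dose = 0.87 mcg/kg/hr × 96.54545 kg = 83.99455 mcg/hr
Concentration = 648 mcg ÷ 95 mL = 6.821053 mcg/mL
Rate = 83.99455 mcg/hr ÷ 6.821053 mcg/mL = 12.31402 mL/hr
Volume infused so far = 12.31402 mL/hr × 2.2 hr = 27.09083 mL
Volume remaining = 95 − 27.09083 = 67.90917 mL
New rate:
Dose = 1 mcg/kg/hr × 96.54545 kg = 96.54545 mcg/hr
Rate = 96.54545 mcg/hr ÷ 6.821053 mcg/mL = 14.15404 mL/hr
Time remaining = 67.90917 mL ÷ 14.15404 mL/hr = 4.797864 hr

4.8 hours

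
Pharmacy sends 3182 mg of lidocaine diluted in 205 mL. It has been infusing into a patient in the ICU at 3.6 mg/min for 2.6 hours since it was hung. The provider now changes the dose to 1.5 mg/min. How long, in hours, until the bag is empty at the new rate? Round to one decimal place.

29.1 hours

Initial rate:
3.6 mg/min × 60 min/hr = 216 mg/hr
Concentration = 3182 mg ÷ 205 mL = 15.52195 mg/mL
Rate = 216 mg/hr ÷ 15.52195 mg/mL = 13.91578 mL/hr
Volume infused so far = 13.91578 mL/hr × 2.6 hr = 36.18102 mL
Volume remaining = 205 − 36.18102 = 168.819 mL
New rate:
1.5 mg/min × 60 min/hr = 90 mg/hr
Rate = 90 mg/hr ÷ 15.52195 mg/mL = 5.79824 mL/hr
Time remaining = 168.819 mL ÷ 5.79824 mL/hr = 29.11556 hr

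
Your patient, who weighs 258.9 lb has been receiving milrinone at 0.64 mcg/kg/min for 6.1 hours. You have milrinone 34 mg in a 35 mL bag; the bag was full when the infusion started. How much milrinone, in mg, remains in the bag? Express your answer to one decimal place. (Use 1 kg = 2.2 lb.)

6.4 mg

Weight = 258.9 lb ÷ 2.2 lb/kg = 117.6818 kg
Dose = 0.64 mcg/kg/min × 117.6818 kg = 75.31636 mcg/min
75.31636 mcg/min × 60 min/hr = 4518.982 mcg/hr
Concentration = 34 mg ÷ 35 mL = 0.9714286 mg/mL = 971.4286 mcg/mL
Rate = 4518.982 mcg/hr ÷ 971.4286 mcg/mL = 4.651893 mL/hr
Volume infused = 4.651893 mL/hr × 6.1 hr = 28.37655 mL
Volume remaining = 35 − 28.37655 = 6.623452 mL
Drug remaining = 6.623452 mL × 971.4286 mcg/mL = 6434.211 mcg = 6.434211 mg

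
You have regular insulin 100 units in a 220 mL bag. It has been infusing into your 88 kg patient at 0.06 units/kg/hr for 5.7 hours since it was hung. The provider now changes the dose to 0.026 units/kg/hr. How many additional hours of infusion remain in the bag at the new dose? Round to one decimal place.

30.6 hours

Initial rate:
Dose = 0.06 units/kg/hr × 88 kg = 5.28 units/hr
Concentration = 100 units ÷ 220 mL = 0.4545455 units/mL
Rate = 5.28 units/hr ÷ 0.4545455 units/mL = 11.616 mL/hr
Volume infused so far = 11.616 mL/hr × 5.7 hr = 66.2112 mL
Volume remaining = 220 − 66.2112 = 153.7888 mL
New rate:
Dose = 0.026 units/kg/hr × 88 kg = 2.288 units/hr
Rate = 2.288 units/hr ÷ 0.4545455 units/mL = 5.0336 mL/hr
Time remaining = 153.7888 mL ÷ 5.0336 mL/hr = 30.55245 hr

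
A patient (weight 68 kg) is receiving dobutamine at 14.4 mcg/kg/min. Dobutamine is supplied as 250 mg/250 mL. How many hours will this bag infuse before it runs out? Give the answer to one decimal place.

4.3 hours

Dose = 14.4 mcg/kg/min × 68 kg = 979.2 mcg/min
979.2 mcg/min × 60 min/hr = 58752 mcg/hr
Concentration = 250 mg ÷ 250 mL = 1 mg/mL = 1000 mcg/mL
Rate = 58752 mcg/hr ÷ 1000 mcg/mL = 58.752 mL/hr
Duration = 250 mL ÷ 58.752 mL/hr = 4.255174 hr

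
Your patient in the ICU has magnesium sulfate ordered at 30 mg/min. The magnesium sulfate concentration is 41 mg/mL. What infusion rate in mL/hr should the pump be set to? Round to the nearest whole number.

30 mg/min × 60 min/hr = 1800 mg/hr
Rate = 1800 mg/hr ÷ 41 mg/mL = 43.90244 mL/hr

44 mL/hr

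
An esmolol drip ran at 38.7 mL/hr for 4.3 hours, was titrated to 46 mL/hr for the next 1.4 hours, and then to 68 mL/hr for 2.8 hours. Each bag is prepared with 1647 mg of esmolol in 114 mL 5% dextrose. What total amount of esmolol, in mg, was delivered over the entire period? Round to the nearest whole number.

Concentration = 1647 mg ÷ 114 mL = 14.44737 mg/mL
Stage 1: 38.7 mL/hr × 4.3 hr = 166.41 mL → 166.41 mL × 14.44737 mg/mL = 2404.187 mg
Stage 2: 46 mL/hr × 1.4 hr = 64.4 mL → 64.4 mL × 14.44737 mg/mL = 930.4105 mg
Stage 3: 68 mL/hr × 2.8 hr = 190.4 mL → 190.4 mL × 14.44737 mg/mL = 2750.779 mg
Total = 2404.187 + 930.4105 + 2750.779 = 6085.376 mg

6085 mg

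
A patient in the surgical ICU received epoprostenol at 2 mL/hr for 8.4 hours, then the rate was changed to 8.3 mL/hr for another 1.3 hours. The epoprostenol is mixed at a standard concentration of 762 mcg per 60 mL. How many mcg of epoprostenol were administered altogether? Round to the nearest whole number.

Concentration = 762 mcg ÷ 60 mL = 12.7 mcg/mL
Stage 1: 2 mL/hr × 8.4 hr = 16.8 mL → 16.8 mL × 12.7 mcg/mL = 213.36 mcg
Stage 2: 8.3 mL/hr × 1.3 hr = 10.79 mL → 10.79 mL × 12.7 mcg/mL = 137.033 mcg
Total = 213.36 + 137.033 = 350.393 mcg

350 mcg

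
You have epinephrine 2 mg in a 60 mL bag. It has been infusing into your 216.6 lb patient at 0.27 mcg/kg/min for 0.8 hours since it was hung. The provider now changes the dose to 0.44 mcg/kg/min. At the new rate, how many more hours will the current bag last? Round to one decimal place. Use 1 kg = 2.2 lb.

0.3 hours

Initial rate:
Weight = 216.6 lb ÷ 2.2 lb/kg = 98.45455 kg
Dose = 0.27 mcg/kg/min × 98.45455 kg = 26.58273 mcg/min
26.58273 mcg/min × 60 min/hr = 1594.964 mcg/hr
Concentration = 2 mg ÷ 60 mL = 0.03333333 mg/mL = 33.33333 mcg/mL
Rate = 1594.964 mcg/hr ÷ 33.33333 mcg/mL = 47.84891 mL/hr
Volume infused so far = 47.84891 mL/hr × 0.8 hr = 38.27913 mL
Volume remaining = 60 − 38.27913 = 21.72087 mL
New rate:
Dose = 0.44 mcg/kg/min × 98.45455 kg = 43.32 mcg/min
43.32 mcg/min × 60 min/hr = 2599.2 mcg/hr
Rate = 2599.2 mcg/hr ÷ 33.33333 mcg/mL = 77.976 mL/hr
Time remaining = 21.72087 mL ÷ 77.976 mL/hr = 0.2785584 hr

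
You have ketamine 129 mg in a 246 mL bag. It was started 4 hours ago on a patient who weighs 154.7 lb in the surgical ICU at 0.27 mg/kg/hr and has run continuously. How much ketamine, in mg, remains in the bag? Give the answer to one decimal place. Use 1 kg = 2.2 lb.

53.1 mg

Weight = 154.7 lb ÷ 2.2 lb/kg = 70.31818 kg
Dose = 0.27 mg/kg/hr × 70.31818 kg = 18.98591 mg/hr
Concentration = 129 mg ÷ 246 mL = 0.5243902 mg/mL
Rate = 18.98591 mg/hr ÷ 0.5243902 mg/mL = 36.20569 mL/hr
Volume infused = 36.20569 mL/hr × 4 hr = 144.8227 mL
Volume remaining = 246 − 144.8227 = 101.1773 mL
Drug remaining = 101.1773 mL × 0.5243902 mg/mL = 53.05636 mg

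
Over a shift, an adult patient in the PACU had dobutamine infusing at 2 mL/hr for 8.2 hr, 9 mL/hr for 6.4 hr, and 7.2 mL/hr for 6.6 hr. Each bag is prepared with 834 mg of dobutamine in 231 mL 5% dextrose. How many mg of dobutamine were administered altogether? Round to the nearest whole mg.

Concentration = 834 mg ÷ 231 mL = 3.61039 mg/mL
Stage 1: 2 mL/hr × 8.2 hr = 16.4 mL → 16.4 mL × 3.61039 mg/mL = 59.21039 mg
Stage 2: 9 mL/hr × 6.4 hr = 57.6 mL → 57.6 mL × 3.61039 mg/mL = 207.9584 mg
Stage 3: 7.2 mL/hr × 6.6 hr = 47.52 mL → 47.52 mL × 3.61039 mg/mL = 171.5657 mg
Total = 59.21039 + 207.9584 + 171.5657 = 438.7345 mg

439 mg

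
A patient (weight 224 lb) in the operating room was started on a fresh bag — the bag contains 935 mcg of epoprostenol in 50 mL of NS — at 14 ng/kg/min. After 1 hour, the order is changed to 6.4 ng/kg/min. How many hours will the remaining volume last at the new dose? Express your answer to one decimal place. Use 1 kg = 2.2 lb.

21.7 hours

Initial rate:
Weight = 224 lb ÷ 2.2 lb/kg = 101.8182 kg
Dose = 14 ng/kg/min × 101.8182 kg = 1425.455 ng/min
1425.455 ng/min × 60 min/hr = 85527.27 ng/hr
Concentration = 935 mcg ÷ 50 mL = 18.7 mcg/mL = 18700 ng/mL
Rate = 85527.27 ng/hr ÷ 18700 ng/mL = 4.573651 mL/hr
Volume infused so far = 4.573651 mL/hr × 1 hr = 4.573651 mL
Volume remaining = 50 − 4.573651 = 45.42635 mL
New rate:
Dose = 6.4 ng/kg/min × 101.8182 kg = 651.6364 ng/min
651.6364 ng/min × 60 min/hr = 39098.18 ng/hr
Rate = 39098.18 ng/hr ÷ 18700 ng/mL = 2.090812 mL/hr
Time remaining = 45.42635 mL ÷ 2.090812 mL/hr = 21.72666 hr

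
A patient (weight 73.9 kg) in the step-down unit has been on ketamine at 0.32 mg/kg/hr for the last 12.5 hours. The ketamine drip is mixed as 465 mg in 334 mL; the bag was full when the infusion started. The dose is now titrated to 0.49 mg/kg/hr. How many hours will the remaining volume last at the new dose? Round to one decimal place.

Initial rate:
Dose = 0.32 mg/kg/hr × 73.9 kg = 23.648 mg/hr
Concentration = 465 mg ÷ 334 mL = 1.392216 mg/mL
Rate = 23.648 mg/hr ÷ 1.392216 mg/mL = 16.98588 mL/hr
Volume infused so far = 16.98588 mL/hr × 12.5 hr = 212.3234 mL
Volume remaining = 334 − 212.3234 = 121.6766 mL
New rate:
Dose = 0.49 mg/kg/hr × 73.9 kg = 36.211 mg/hr
Rate = 36.211 mg/hr ÷ 1.392216 mg/mL = 26.00962 mL/hr
Time remaining = 121.6766 mL ÷ 26.00962 mL/hr = 4.678136 hr

4.7 hours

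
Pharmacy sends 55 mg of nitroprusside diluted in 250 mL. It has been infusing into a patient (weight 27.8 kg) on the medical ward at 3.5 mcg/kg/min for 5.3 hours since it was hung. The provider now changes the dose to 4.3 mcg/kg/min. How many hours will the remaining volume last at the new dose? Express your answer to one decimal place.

3.4 hours

Initial rate:
Dose = 3.5 mcg/kg/min × 27.8 kg = 97.3 mcg/min
97.3 mcg/min × 60 min/hr = 5838 mcg/hr
Concentration = 55 mg ÷ 250 mL = 0.22 mg/mL = 220 mcg/mL
Rate = 5838 mcg/hr ÷ 220 mcg/mL = 26.53636 mL/hr
Volume infused so far = 26.53636 mL/hr × 5.3 hr = 140.6427 mL
Volume remaining = 250 − 140.6427 = 109.3573 mL
New rate:
Dose = 4.3 mcg/kg/min × 27.8 kg = 119.54 mcg/min
119.54 mcg/min × 60 min/hr = 7172.4 mcg/hr
Rate = 7172.4 mcg/hr ÷ 220 mcg/mL = 32.60182 mL/hr
Time remaining = 109.3573 mL ÷ 32.60182 mL/hr = 3.35433 hr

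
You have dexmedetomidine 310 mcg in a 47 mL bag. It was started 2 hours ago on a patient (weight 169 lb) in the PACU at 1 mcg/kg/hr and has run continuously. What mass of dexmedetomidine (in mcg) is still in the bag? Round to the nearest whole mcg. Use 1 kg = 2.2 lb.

156 mcg

Weight = 169 lb ÷ 2.2 lb/kg = 76.81818 kg
Dose = 1 mcg/kg/hr × 76.81818 kg = 76.81818 mcg/hr
Concentration = 310 mcg ÷ 47 mL = 6.595745 mcg/mL
Rate = 76.81818 mcg/hr ÷ 6.595745 mcg/mL = 11.64663 mL/hr
Volume infused = 11.64663 mL/hr × 2 hr = 23.29326 mL
Volume remaining = 47 − 23.29326 = 23.70674 mL
Drug remaining = 23.70674 mL × 6.595745 mcg/mL = 156.3636 mcg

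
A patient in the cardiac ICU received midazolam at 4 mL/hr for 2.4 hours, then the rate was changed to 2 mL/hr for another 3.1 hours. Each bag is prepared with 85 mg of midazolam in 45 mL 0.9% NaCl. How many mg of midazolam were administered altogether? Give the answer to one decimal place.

29.8 mg

Concentration = 85 mg ÷ 45 mL = 1.888889 mg/mL
Stage 1: 4 mL/hr × 2.4 hr = 9.6 mL → 9.6 mL × 1.888889 mg/mL = 18.13333 mg
Stage 2: 2 mL/hr × 3.1 hr = 6.2 mL → 6.2 mL × 1.888889 mg/mL = 11.71111 mg
Total = 18.13333 + 11.71111 = 29.84444 mg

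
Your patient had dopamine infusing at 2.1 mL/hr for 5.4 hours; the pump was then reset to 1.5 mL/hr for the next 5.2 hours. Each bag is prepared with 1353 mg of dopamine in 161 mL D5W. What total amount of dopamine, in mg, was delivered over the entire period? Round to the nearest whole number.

161 mg

Concentration = 1353 mg ÷ 161 mL = 8.403727 mg/mL
Stage 1: 2.1 mL/hr × 5.4 hr = 11.34 mL → 11.34 mL × 8.403727 mg/mL = 95.29826 mg
Stage 2: 1.5 mL/hr × 5.2 hr = 7.8 mL → 7.8 mL × 8.403727 mg/mL = 65.54907 mg
Total = 95.29826 + 65.54907 = 160.8473 mg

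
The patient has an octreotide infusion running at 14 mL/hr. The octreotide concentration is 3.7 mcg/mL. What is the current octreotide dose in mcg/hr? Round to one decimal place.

Drug rate = 14 mL/hr × 3.7 mcg/mL = 51.8 mcg/hr

51.8 mcg/hr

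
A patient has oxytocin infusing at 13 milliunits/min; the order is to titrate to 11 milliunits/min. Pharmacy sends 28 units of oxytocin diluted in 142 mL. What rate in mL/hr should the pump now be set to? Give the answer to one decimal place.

3.3 mL/hr

11 milliunits/min × 60 min/hr = 660 milliunits/hr
Concentration = 28 units ÷ 142 mL = 0.1971831 units/mL = 197.1831 milliunits/mL
Rate = 660 milliunits/hr ÷ 197.1831 milliunits/mL = 3.347143 mL/hr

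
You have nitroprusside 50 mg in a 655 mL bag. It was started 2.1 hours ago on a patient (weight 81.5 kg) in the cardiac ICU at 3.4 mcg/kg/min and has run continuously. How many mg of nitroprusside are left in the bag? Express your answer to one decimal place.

15.1 mg

Dose = 3.4 mcg/kg/min × 81.5 kg = 277.1 mcg/min
277.1 mcg/min × 60 min/hr = 16626 mcg/hr
Concentration = 50 mg ÷ 655 mL = 0.07633588 mg/mL = 76.33588 mcg/mL
Rate = 16626 mcg/hr ÷ 76.33588 mcg/mL = 217.8006 mL/hr
Volume infused = 217.8006 mL/hr × 2.1 hr = 457.3813 mL
Volume remaining = 655 − 457.3813 = 197.6187 mL
Drug remaining = 197.6187 mL × 76.33588 mcg/mL = 15085.4 mcg = 15.0854 mg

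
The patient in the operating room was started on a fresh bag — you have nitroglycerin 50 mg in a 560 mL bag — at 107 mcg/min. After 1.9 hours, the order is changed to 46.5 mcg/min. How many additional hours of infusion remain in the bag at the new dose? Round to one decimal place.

13.5 hours

Initial rate:
107 mcg/min × 60 min/hr = 6420 mcg/hr
Concentration = 50 mg ÷ 560 mL = 0.08928571 mg/mL = 89.28571 mcg/mL
Rate = 6420 mcg/hr ÷ 89.28571 mcg/mL = 71.904 mL/hr
Volume infused so far = 71.904 mL/hr × 1.9 hr = 136.6176 mL
Volume remaining = 560 − 136.6176 = 423.3824 mL
New rate:
46.5 mcg/min × 60 min/hr = 2790 mcg/hr
Rate = 2790 mcg/hr ÷ 89.28571 mcg/mL = 31.248 mL/hr
Time remaining = 423.3824 mL ÷ 31.248 mL/hr = 13.5491 hr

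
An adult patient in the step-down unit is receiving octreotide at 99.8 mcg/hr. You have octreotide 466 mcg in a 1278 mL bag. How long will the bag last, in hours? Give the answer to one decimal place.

4.7 hours

Concentration = 466 mcg ÷ 1278 mL = 0.3646322 mcg/mL
Rate = 99.8 mcg/hr ÷ 0.3646322 mcg/mL = 273.7004 mL/hr
Duration = 1278 mL ÷ 273.7004 mL/hr = 4.669339 hr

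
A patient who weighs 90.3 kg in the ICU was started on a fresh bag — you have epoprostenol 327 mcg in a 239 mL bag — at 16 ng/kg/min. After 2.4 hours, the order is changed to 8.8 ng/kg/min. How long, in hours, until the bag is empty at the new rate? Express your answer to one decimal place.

2.5 hours

Initial rate:
Dose = 16 ng/kg/min × 90.3 kg = 1444.8 ng/min
1444.8 ng/min × 60 min/hr = 86688 ng/hr
Concentration = 327 mcg ÷ 239 mL = 1.368201 mcg/mL = 1368.201 ng/mL
Rate = 86688 ng/hr ÷ 1368.201 ng/mL = 63.35912 mL/hr
Volume infused so far = 63.35912 mL/hr × 2.4 hr = 152.0619 mL
Volume remaining = 239 − 152.0619 = 86.93811 mL
New rate:
Dose = 8.8 ng/kg/min × 90.3 kg = 794.64 ng/min
794.64 ng/min × 60 min/hr = 47678.4 ng/hr
Rate = 47678.4 ng/hr ÷ 1368.201 ng/mL = 34.84752 mL/hr
Time remaining = 86.93811 mL ÷ 34.84752 mL/hr = 2.494815 hr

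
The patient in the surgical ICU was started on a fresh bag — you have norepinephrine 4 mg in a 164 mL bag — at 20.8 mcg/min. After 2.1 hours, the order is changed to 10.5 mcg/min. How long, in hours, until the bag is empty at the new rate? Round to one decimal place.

2.2 hours

Initial rate:
20.8 mcg/min × 60 min/hr = 1248 mcg/hr
Concentration = 4 mg ÷ 164 mL = 0.02439024 mg/mL = 24.39024 mcg/mL
Rate = 1248 mcg/hr ÷ 24.39024 mcg/mL = 51.168 mL/hr
Volume infused so far = 51.168 mL/hr × 2.1 hr = 107.4528 mL
Volume remaining = 164 − 107.4528 = 56.5472 mL
New rate:
10.5 mcg/min × 60 min/hr = 630 mcg/hr
Rate = 630 mcg/hr ÷ 24.39024 mcg/mL = 25.83 mL/hr
Time remaining = 56.5472 mL ÷ 25.83 mL/hr = 2.189206 hr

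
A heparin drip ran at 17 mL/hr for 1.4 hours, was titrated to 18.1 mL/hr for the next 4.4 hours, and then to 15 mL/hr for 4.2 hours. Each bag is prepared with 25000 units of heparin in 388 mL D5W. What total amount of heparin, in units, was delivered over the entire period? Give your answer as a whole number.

Concentration = 25000 units ÷ 388 mL = 64.43299 units/mL
Stage 1: 17 mL/hr × 1.4 hr = 23.8 mL → 23.8 mL × 64.43299 units/mL = 1533.505 units
Stage 2: 18.1 mL/hr × 4.4 hr = 79.64 mL → 79.64 mL × 64.43299 units/mL = 5131.443 units
Stage 3: 15 mL/hr × 4.2 hr = 63 mL → 63 mL × 64.43299 units/mL = 4059.278 units
Total = 1533.505 + 5131.443 + 4059.278 = 10724.23 units

10724 units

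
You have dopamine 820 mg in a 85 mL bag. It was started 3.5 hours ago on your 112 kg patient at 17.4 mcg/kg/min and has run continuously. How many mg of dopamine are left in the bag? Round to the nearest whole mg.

Dose = 17.4 mcg/kg/min × 112 kg = 1948.8 mcg/min
1948.8 mcg/min × 60 min/hr = 116928 mcg/hr
Concentration = 820 mg ÷ 85 mL = 9.647059 mg/mL = 9647.059 mcg/mL
Rate = 116928 mcg/hr ÷ 9647.059 mcg/mL = 12.12059 mL/hr
Volume infused = 12.12059 mL/hr × 3.5 hr = 42.42205 mL
Volume remaining = 85 − 42.42205 = 42.57795 mL
Drug remaining = 42.57795 mL × 9647.059 mcg/mL = 410752 mcg = 410.752 mg

411 mg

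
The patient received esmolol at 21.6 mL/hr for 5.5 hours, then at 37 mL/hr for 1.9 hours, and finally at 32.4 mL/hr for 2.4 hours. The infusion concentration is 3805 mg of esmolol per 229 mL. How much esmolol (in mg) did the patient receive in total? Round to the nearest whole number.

4434 mg

Concentration = 3805 mg ÷ 229 mL = 16.61572 mg/mL
Stage 1: 21.6 mL/hr × 5.5 hr = 118.8 mL → 118.8 mL × 16.61572 mg/mL = 1973.948 mg
Stage 2: 37 mL/hr × 1.9 hr = 70.3 mL → 70.3 mL × 16.61572 mg/mL = 1168.085 mg
Stage 3: 32.4 mL/hr × 2.4 hr = 77.76 mL → 77.76 mL × 16.61572 mg/mL = 1292.038 mg
Total = 1973.948 + 1168.085 + 1292.038 = 4434.071 mg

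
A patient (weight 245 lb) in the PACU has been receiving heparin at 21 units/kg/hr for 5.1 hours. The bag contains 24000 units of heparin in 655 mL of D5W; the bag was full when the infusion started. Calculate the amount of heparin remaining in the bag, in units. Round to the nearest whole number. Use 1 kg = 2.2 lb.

12073 units

Weight = 245 lb ÷ 2.2 lb/kg = 111.3636 kg
Dose = 21 units/kg/hr × 111.3636 kg = 2338.636 units/hr
Concentration = 24000 units ÷ 655 mL = 36.64122 units/mL
Rate = 2338.636 units/hr ÷ 36.64122 units/mL = 63.82528 mL/hr
Volume infused = 63.82528 mL/hr × 5.1 hr = 325.5089 mL
Volume remaining = 655 − 325.5089 = 329.4911 mL
Drug remaining = 329.4911 mL × 36.64122 units/mL = 12072.95 units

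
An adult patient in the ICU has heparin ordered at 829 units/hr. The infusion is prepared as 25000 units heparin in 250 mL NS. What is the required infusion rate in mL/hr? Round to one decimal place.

8.3 mL/hr

Concentration = 25000 units ÷ 250 mL = 100 units/mL
Rate = 829 units/hr ÷ 100 units/mL = 8.29 mL/hr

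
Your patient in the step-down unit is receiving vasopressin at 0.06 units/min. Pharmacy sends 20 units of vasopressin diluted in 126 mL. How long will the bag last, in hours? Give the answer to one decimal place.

0.06 units/min × 60 min/hr = 3.6 units/hr
Concentration = 20 units ÷ 126 mL = 0.1587302 units/mL
Rate = 3.6 units/hr ÷ 0.1587302 units/mL = 22.68 mL/hr
Duration = 126 mL ÷ 22.68 mL/hr = 5.555556 hr

5.6 hours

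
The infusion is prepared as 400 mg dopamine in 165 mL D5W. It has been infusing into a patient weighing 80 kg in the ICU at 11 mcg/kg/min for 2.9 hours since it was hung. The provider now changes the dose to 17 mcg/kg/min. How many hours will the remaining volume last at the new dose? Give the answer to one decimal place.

3.0 hours

Initial rate:
Dose = 11 mcg/kg/min × 80 kg = 880 mcg/min
880 mcg/min × 60 min/hr = 52800 mcg/hr
Concentration = 400 mg ÷ 165 mL = 2.424242 mg/mL = 2424.242 mcg/mL
Rate = 52800 mcg/hr ÷ 2424.242 mcg/mL = 21.78 mL/hr
Volume infused so far = 21.78 mL/hr × 2.9 hr = 63.162 mL
Volume remaining = 165 − 63.162 = 101.838 mL
New rate:
Dose = 17 mcg/kg/min × 80 kg = 1360 mcg/min
1360 mcg/min × 60 min/hr = 81600 mcg/hr
Rate = 81600 mcg/hr ÷ 2424.242 mcg/mL = 33.66 mL/hr
Time remaining = 101.838 mL ÷ 33.66 mL/hr = 3.02549 hr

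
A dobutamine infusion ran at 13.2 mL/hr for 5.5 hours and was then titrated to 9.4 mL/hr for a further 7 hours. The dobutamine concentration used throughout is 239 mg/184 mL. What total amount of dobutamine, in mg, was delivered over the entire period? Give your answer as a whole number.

Concentration = 239 mg ÷ 184 mL = 1.298913 mg/mL
Stage 1: 13.2 mL/hr × 5.5 hr = 72.6 mL → 72.6 mL × 1.298913 mg/mL = 94.30109 mg
Stage 2: 9.4 mL/hr × 7 hr = 65.8 mL → 65.8 mL × 1.298913 mg/mL = 85.46848 mg
Total = 94.30109 + 85.46848 = 179.7696 mg

180 mg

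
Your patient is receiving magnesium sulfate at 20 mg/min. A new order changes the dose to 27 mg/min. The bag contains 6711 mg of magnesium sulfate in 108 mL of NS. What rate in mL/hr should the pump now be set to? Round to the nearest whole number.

27 mg/min × 60 min/hr = 1620 mg/hr
Concentration = 6711 mg ÷ 108 mL = 62.13889 mg/mL
Rate = 1620 mg/hr ÷ 62.13889 mg/mL = 26.07063 mL/hr

26 mL/hr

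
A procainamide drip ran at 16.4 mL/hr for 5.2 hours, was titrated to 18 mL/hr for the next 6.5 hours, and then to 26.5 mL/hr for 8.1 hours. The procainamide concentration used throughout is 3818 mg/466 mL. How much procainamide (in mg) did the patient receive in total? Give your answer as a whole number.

Concentration = 3818 mg ÷ 466 mL = 8.193133 mg/mL
Stage 1: 16.4 mL/hr × 5.2 hr = 85.28 mL → 85.28 mL × 8.193133 mg/mL = 698.7104 mg
Stage 2: 18 mL/hr × 6.5 hr = 117 mL → 117 mL × 8.193133 mg/mL = 958.5966 mg
Stage 3: 26.5 mL/hr × 8.1 hr = 214.65 mL → 214.65 mL × 8.193133 mg/mL = 1758.656 mg
Total = 698.7104 + 958.5966 + 1758.656 = 3415.963 mg

3416 mg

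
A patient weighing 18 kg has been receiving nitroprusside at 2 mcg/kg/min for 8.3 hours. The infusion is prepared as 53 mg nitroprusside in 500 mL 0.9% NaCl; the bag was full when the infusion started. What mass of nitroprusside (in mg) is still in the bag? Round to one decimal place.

Dose = 2 mcg/kg/min × 18 kg = 36 mcg/min
36 mcg/min × 60 min/hr = 2160 mcg/hr
Concentration = 53 mg ÷ 500 mL = 0.106 mg/mL = 106 mcg/mL
Rate = 2160 mcg/hr ÷ 106 mcg/mL = 20.37736 mL/hr
Volume infused = 20.37736 mL/hr × 8.3 hr = 169.1321 mL
Volume remaining = 500 − 169.1321 = 330.8679 mL
Drug remaining = 330.8679 mL × 106 mcg/mL = 35072 mcg = 35.072 mg

35.1 mg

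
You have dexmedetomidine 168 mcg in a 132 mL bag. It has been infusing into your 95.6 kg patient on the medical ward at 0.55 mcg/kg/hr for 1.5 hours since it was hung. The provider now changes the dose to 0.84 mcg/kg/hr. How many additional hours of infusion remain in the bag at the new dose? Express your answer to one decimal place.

1.1 hours

Initial rate:
Dose = 0.55 mcg/kg/hr × 95.6 kg = 52.58 mcg/hr
Concentration = 168 mcg ÷ 132 mL = 1.272727 mcg/mL
Rate = 52.58 mcg/hr ÷ 1.272727 mcg/mL = 41.31286 mL/hr
Volume infused so far = 41.31286 mL/hr × 1.5 hr = 61.96929 mL
Volume remaining = 132 − 61.96929 = 70.03071 mL
New rate:
Dose = 0.84 mcg/kg/hr × 95.6 kg = 80.304 mcg/hr
Rate = 80.304 mcg/hr ÷ 1.272727 mcg/mL = 63.096 mL/hr
Time remaining = 70.03071 mL ÷ 63.096 mL/hr = 1.109907 hr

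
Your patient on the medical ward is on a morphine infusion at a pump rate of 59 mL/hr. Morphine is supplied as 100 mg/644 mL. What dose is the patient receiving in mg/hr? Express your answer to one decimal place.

Concentration = 100 mg ÷ 644 mL = 0.1552795 mg/mL
Drug rate = 59 mL/hr × 0.1552795 mg/mL = 9.161491 mg/hr

9.2 mg/hr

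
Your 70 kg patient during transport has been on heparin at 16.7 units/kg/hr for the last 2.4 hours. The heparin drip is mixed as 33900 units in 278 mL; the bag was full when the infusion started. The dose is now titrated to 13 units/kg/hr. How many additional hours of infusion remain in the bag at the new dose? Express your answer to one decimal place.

Initial rate:
Dose = 16.7 units/kg/hr × 70 kg = 1169 units/hr
Concentration = 33900 units ÷ 278 mL = 121.9424 units/mL
Rate = 1169 units/hr ÷ 121.9424 units/mL = 9.58649 mL/hr
Volume infused so far = 9.58649 mL/hr × 2.4 hr = 23.00758 mL
Volume remaining = 278 − 23.00758 = 254.9924 mL
New rate:
Dose = 13 units/kg/hr × 70 kg = 910 units/hr
Rate = 910 units/hr ÷ 121.9424 units/mL = 7.462537 mL/hr
Time remaining = 254.9924 mL ÷ 7.462537 mL/hr = 34.16967 hr

34.2 hours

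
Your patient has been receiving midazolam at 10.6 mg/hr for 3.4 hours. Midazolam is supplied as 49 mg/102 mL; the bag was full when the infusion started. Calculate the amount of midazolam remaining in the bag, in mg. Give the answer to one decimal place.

13.0 mg

Concentration = 49 mg ÷ 102 mL = 0.4803922 mg/mL
Rate = 10.6 mg/hr ÷ 0.4803922 mg/mL = 22.06531 mL/hr
Volume infused = 22.06531 mL/hr × 3.4 hr = 75.02204 mL
Volume remaining = 102 − 75.02204 = 26.97796 mL
Drug remaining = 26.97796 mL × 0.4803922 mg/mL = 12.96 mg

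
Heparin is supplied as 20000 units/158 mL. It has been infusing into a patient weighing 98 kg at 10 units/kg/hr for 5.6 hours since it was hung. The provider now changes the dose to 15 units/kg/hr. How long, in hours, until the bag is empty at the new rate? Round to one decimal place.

Initial rate:
Dose = 10 units/kg/hr × 98 kg = 980 units/hr
Concentration = 20000 units ÷ 158 mL = 126.5823 units/mL
Rate = 980 units/hr ÷ 126.5823 units/mL = 7.742 mL/hr
Volume infused so far = 7.742 mL/hr × 5.6 hr = 43.3552 mL
Volume remaining = 158 − 43.3552 = 114.6448 mL
New rate:
Dose = 15 units/kg/hr × 98 kg = 1470 units/hr
Rate = 1470 units/hr ÷ 126.5823 units/mL = 11.613 mL/hr
Time remaining = 114.6448 mL ÷ 11.613 mL/hr = 9.872109 hr

9.9 hours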